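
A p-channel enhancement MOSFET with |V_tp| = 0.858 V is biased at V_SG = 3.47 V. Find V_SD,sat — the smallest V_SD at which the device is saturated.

V_SD,sat = 2.61 V

The boundary between triode and saturation is V_SD = V_SG − |V_tp| = V_ov.
V_ov = 3.47 − 0.858 = 2.61 V.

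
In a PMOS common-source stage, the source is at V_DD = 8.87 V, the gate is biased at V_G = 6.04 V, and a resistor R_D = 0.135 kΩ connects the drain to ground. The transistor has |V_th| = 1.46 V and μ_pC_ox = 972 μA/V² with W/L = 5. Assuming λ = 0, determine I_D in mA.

I_D = 4.56 mA

V_SG = V_DD − V_G = 8.87 − 6.04 = 2.83 V, so V_ov = 2.83 − 1.46 = 1.37 V.
k_p = μ_pC_ox · (W/L) = 4.86 mA/V².
Assume saturation: I_D = ½ k_p V_ov² = 0.5 × 4.86 × 1.37² = 4.56 mA, giving V_SD = V_DD − I_D R_D = 8.87 − 4.56 × 0.135 = 8.25 V.
V_SD = 8.25 V ≥ V_ov = 1.37 V, confirming saturation.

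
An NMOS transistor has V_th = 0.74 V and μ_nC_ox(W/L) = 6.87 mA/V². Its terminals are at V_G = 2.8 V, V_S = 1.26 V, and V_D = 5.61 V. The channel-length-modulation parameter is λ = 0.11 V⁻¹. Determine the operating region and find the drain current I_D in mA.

V_GS = V_G − V_S = 2.8 − 1.26 = 1.54 V; V_DS = V_D − V_S = 5.61 − 1.26 = 4.35 V.
V_ov = V_GS − V_th = 1.54 − 0.74 = 0.8 V.
Since V_DS = 4.35 V ≥ V_ov = 0.8 V, the device is in saturation.
I_D = ½ k_n V_ov² (1 + λ V_DS) = 0.5 × 6.87 × 0.8² × (1 + 0.11 × 4.35) = 3.25 mA.

Saturation; I_D = 3.25 mA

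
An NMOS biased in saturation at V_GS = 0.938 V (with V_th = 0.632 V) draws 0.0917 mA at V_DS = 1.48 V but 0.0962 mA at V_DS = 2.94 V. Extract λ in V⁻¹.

λ = 0.0354 V⁻¹

With V_GS fixed, I_D ∝ (1 + λ V_DS) in saturation, so I_D2/I_D1 = (1 + λ V_DS2)/(1 + λ V_DS1).
0.0962/0.0917 = 1.049 = (1 + 2.94 λ)/(1 + 1.48 λ).
Solving: λ (I_D1 V_DS2 − I_D2 V_DS1) = I_D2 − I_D1, so λ = (0.0962 − 0.0917) / (0.0917 × 2.94 − 0.0962 × 1.48) = 0.0045 / 0.127 = 0.0354 V⁻¹.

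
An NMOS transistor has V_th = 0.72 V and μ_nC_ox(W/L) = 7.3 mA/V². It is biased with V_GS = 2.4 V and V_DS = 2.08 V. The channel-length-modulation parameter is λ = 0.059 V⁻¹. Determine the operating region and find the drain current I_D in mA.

Saturation; I_D = 11.6 mA

V_ov = V_GS − V_th = 2.4 − 0.72 = 1.68 V.
Since V_DS = 2.08 V ≥ V_ov = 1.68 V, the device is in saturation.
I_D = ½ k_n V_ov² (1 + λ V_DS) = 0.5 × 7.3 × 1.68² × (1 + 0.059 × 2.08) = 11.6 mA.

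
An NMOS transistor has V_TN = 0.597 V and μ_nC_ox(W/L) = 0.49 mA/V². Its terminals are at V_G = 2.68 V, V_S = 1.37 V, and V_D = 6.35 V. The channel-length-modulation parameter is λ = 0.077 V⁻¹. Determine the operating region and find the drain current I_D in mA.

V_GS = V_G − V_S = 2.68 − 1.37 = 1.31 V; V_DS = V_D − V_S = 6.35 − 1.37 = 4.98 V.
V_ov = V_GS − V_TN = 1.31 − 0.597 = 0.713 V.
Since V_DS = 4.98 V ≥ V_ov = 0.713 V, the device is in saturation.
I_D = ½ k_n V_ov² (1 + λ V_DS) = 0.5 × 0.49 × 0.713² × (1 + 0.077 × 4.98) = 0.172 mA.

Saturation; I_D = 0.172 mA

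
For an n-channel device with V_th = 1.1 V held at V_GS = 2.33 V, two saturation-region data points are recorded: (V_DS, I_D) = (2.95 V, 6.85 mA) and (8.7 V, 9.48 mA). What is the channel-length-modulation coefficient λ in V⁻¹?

With V_GS fixed, I_D ∝ (1 + λ V_DS) in saturation, so I_D2/I_D1 = (1 + λ V_DS2)/(1 + λ V_DS1).
9.48/6.85 = 1.384 = (1 + 8.7 λ)/(1 + 2.95 λ).
Solving: λ (I_D1 V_DS2 − I_D2 V_DS1) = I_D2 − I_D1, so λ = (9.48 − 6.85) / (6.85 × 8.7 − 9.48 × 2.95) = 2.63 / 31.6 = 0.0832 V⁻¹.

λ = 0.0832 V⁻¹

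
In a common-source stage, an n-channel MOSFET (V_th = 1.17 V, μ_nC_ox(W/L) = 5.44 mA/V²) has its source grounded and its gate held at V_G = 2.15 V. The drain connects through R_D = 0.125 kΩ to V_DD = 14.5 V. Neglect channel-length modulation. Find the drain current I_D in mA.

I_D = 2.61 mA

V_GS = V_G = 2.15 V, so V_ov = 2.15 − 1.17 = 0.98 V.
Assume saturation: I_D = ½ k_n V_ov² = 0.5 × 5.44 × 0.98² = 2.61 mA, giving V_DS = V_DD − I_D R_D = 14.5 − 2.61 × 0.125 = 14.2 V.
V_DS = 14.2 V ≥ V_ov = 0.98 V, confirming saturation.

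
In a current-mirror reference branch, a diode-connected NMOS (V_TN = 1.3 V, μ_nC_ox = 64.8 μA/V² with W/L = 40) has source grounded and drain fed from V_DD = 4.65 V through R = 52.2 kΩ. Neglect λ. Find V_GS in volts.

V_GS = 1.52 V

With gate tied to drain, V_GS = V_DS ≥ V_GS − V_TN, so the device is in saturation.
k_n = μ_nC_ox · (W/L) = 2.592 mA/V².
KCL at the drain: ½ k_n (V_GS − V_TN)² = (V_DD − V_GS)/R.
Let x = V_GS − 1.3. Then 67.7 x² + x − 3.35 = 0, giving x = 0.215 V (positive root), so V_GS = 1.52 V.
I_D = (V_DD − V_GS)/R = (4.65 − 1.52) / 52.2 = 0.0601 mA.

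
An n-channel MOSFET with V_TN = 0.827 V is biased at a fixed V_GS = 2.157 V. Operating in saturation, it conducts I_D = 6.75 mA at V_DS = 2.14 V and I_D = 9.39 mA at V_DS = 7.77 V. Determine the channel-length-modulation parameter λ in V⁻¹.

With V_GS fixed, I_D ∝ (1 + λ V_DS) in saturation, so I_D2/I_D1 = (1 + λ V_DS2)/(1 + λ V_DS1).
9.39/6.75 = 1.391 = (1 + 7.77 λ)/(1 + 2.14 λ).
Solving: λ (I_D1 V_DS2 − I_D2 V_DS1) = I_D2 − I_D1, so λ = (9.39 − 6.75) / (6.75 × 7.77 − 9.39 × 2.14) = 2.64 / 32.4 = 0.0816 V⁻¹.

λ = 0.0816 V⁻¹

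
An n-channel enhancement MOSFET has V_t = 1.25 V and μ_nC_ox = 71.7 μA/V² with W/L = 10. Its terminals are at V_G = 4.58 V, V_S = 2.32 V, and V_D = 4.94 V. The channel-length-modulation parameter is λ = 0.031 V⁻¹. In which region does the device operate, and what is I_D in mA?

Saturation; I_D = 0.395 mA

V_GS = V_G − V_S = 4.58 − 2.32 = 2.26 V; V_DS = V_D − V_S = 4.94 − 2.32 = 2.62 V.
k_n = μ_nC_ox · (W/L) = 0.717 mA/V².
V_ov = V_GS − V_t = 2.26 − 1.25 = 1.01 V.
Since V_DS = 2.62 V ≥ V_ov = 1.01 V, the device is in saturation.
I_D = ½ k_n V_ov² (1 + λ V_DS) = 0.5 × 0.717 × 1.01² × (1 + 0.031 × 2.62) = 0.395 mA.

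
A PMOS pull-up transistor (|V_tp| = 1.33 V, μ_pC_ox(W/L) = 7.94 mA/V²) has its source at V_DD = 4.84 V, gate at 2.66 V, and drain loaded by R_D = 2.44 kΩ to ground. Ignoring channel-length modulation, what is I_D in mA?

I_D = 1.84 mA

V_SG = V_DD − V_G = 4.84 − 2.66 = 2.18 V, so V_ov = 2.18 − 1.33 = 0.85 V.
Assume saturation: I_D = ½ k_p V_ov² = 0.5 × 7.94 × 0.85² = 2.87 mA, giving V_SD = V_DD − I_D R_D = 4.84 − 2.87 × 2.44 = -2.16 V.
But -2.16 V < V_ov = 0.85 V, so the device is actually in triode.
In triode I_D = k_p[V_ov V_SD − ½ V_SD²] and I_D = (V_DD − V_SD)/R_D. Equating: 9.69 V_SD² − 17.47 V_SD + 4.84 = 0, giving V_SD = 0.342 V (the root below V_ov).
I_D = (4.84 − 0.342) / 2.44 = 1.84 mA.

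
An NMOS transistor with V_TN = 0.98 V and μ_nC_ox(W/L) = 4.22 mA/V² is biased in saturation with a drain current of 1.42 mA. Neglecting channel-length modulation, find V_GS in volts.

V_GS = 1.80 V

In saturation I_D = ½ k_n (V_GS − V_TN)², so V_GS − V_TN = √(2 I_D / k_n) = √(2 × 1.42 / 4.22) = 0.82 V.
V_GS = 0.98 + 0.82 = 1.8 V.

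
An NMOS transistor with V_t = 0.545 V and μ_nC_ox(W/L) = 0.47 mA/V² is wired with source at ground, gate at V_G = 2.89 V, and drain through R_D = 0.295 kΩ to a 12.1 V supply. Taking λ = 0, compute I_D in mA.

I_D = 1.29 mA

V_GS = V_G = 2.89 V, so V_ov = 2.89 − 0.545 = 2.35 V.
Assume saturation: I_D = ½ k_n V_ov² = 0.5 × 0.47 × 2.35² = 1.29 mA, giving V_DS = V_DD − I_D R_D = 12.1 − 1.29 × 0.295 = 11.7 V.
V_DS = 11.7 V ≥ V_ov = 2.35 V, confirming saturation.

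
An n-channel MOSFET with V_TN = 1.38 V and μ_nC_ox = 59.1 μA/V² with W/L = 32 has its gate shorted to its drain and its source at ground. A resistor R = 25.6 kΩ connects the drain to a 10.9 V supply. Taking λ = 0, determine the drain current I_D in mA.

I_D = 0.348 mA

With gate tied to drain, V_GS = V_DS ≥ V_GS − V_TN, so the device is in saturation.
k_n = μ_nC_ox · (W/L) = 1.891 mA/V².
KCL at the drain: ½ k_n (V_GS − V_TN)² = (V_DD − V_GS)/R.
Let x = V_GS − 1.38. Then 24.2 x² + x − 9.52 = 0, giving x = 0.607 V (positive root), so V_GS = 1.99 V.
I_D = (V_DD − V_GS)/R = (10.9 − 1.99) / 25.6 = 0.348 mA.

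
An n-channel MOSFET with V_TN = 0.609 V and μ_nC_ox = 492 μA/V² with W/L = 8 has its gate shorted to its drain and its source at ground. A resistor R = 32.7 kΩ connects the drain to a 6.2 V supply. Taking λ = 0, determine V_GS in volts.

V_GS = 0.896 V

With gate tied to drain, V_GS = V_DS ≥ V_GS − V_TN, so the device is in saturation.
k_n = μ_nC_ox · (W/L) = 3.936 mA/V².
KCL at the drain: ½ k_n (V_GS − V_TN)² = (V_DD − V_GS)/R.
Let x = V_GS − 0.609. Then 64.4 x² + x − 5.591 = 0, giving x = 0.287 V (positive root), so V_GS = 0.896 V.
I_D = (V_DD − V_GS)/R = (6.2 − 0.896) / 32.7 = 0.162 mA.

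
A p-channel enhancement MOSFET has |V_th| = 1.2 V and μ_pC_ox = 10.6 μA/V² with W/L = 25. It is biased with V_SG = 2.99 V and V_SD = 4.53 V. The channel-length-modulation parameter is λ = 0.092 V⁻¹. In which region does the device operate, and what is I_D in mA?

Saturation; I_D = 0.601 mA

k_p = μ_pC_ox · (W/L) = 0.265 mA/V².
V_ov = V_SG − |V_th| = 2.99 − 1.2 = 1.79 V.
Since V_SD = 4.53 V ≥ V_ov = 1.79 V, the device is in saturation.
I_D = ½ k_p V_ov² (1 + λ V_SD) = 0.5 × 0.265 × 1.79² × (1 + 0.092 × 4.53) = 0.601 mA.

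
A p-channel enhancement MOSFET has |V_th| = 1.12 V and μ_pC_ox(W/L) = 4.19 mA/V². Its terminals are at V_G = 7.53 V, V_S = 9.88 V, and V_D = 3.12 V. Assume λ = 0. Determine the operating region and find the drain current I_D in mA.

Saturation; I_D = 3.17 mA

V_SG = V_S − V_G = 9.88 − 7.53 = 2.35 V; V_SD = V_S − V_D = 9.88 − 3.12 = 6.76 V.
V_ov = V_SG − |V_th| = 2.35 − 1.12 = 1.23 V.
Since V_SD = 6.76 V ≥ V_ov = 1.23 V, the device is in saturation.
I_D = ½ k_p V_ov² = 0.5 × 4.19 × 1.23² = 3.17 mA.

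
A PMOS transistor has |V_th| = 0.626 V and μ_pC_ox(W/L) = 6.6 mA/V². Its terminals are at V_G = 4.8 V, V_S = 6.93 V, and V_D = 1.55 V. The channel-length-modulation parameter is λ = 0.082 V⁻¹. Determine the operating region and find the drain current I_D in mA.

V_SG = V_S − V_G = 6.93 − 4.8 = 2.13 V; V_SD = V_S − V_D = 6.93 − 1.55 = 5.38 V.
V_ov = V_SG − |V_th| = 2.13 − 0.626 = 1.5 V.
Since V_SD = 5.38 V ≥ V_ov = 1.5 V, the device is in saturation.
I_D = ½ k_p V_ov² (1 + λ V_SD) = 0.5 × 6.6 × 1.5² × (1 + 0.082 × 5.38) = 10.8 mA.

Saturation; I_D = 10.8 mA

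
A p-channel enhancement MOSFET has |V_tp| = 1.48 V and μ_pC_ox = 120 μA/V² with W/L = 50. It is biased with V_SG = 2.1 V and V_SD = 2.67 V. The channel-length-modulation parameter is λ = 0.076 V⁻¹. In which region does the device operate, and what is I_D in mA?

Saturation; I_D = 1.39 mA

k_p = μ_pC_ox · (W/L) = 6 mA/V².
V_ov = V_SG − |V_tp| = 2.1 − 1.48 = 0.62 V.
Since V_SD = 2.67 V ≥ V_ov = 0.62 V, the device is in saturation.
I_D = ½ k_p V_ov² (1 + λ V_SD) = 0.5 × 6 × 0.62² × (1 + 0.076 × 2.67) = 1.39 mA.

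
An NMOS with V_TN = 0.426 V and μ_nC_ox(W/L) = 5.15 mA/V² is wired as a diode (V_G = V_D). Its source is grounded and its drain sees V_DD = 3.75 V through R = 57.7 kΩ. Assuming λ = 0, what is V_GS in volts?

With gate tied to drain, V_GS = V_DS ≥ V_GS − V_TN, so the device is in saturation.
KCL at the drain: ½ k_n (V_GS − V_TN)² = (V_DD − V_GS)/R.
Let x = V_GS − 0.426. Then 149 x² + x − 3.324 = 0, giving x = 0.146 V (positive root), so V_GS = 0.572 V.
I_D = (V_DD − V_GS)/R = (3.75 − 0.572) / 57.7 = 0.0551 mA.

V_GS = 0.572 V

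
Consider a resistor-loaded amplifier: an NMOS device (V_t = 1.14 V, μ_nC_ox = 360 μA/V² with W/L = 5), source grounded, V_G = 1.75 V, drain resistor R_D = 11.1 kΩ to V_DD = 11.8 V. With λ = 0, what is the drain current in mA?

V_GS = V_G = 1.75 V, so V_ov = 1.75 − 1.14 = 0.61 V.
k_n = μ_nC_ox · (W/L) = 1.8 mA/V².
Assume saturation: I_D = ½ k_n V_ov² = 0.5 × 1.8 × 0.61² = 0.335 mA, giving V_DS = V_DD − I_D R_D = 11.8 − 0.335 × 11.1 = 8.08 V.
V_DS = 8.08 V ≥ V_ov = 0.61 V, confirming saturation.

I_D = 0.335 mA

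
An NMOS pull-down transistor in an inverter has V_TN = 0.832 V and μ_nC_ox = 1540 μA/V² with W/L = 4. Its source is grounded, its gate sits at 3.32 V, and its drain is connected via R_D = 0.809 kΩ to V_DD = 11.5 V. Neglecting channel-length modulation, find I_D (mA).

V_GS = V_G = 3.32 V, so V_ov = 3.32 − 0.832 = 2.49 V.
k_n = μ_nC_ox · (W/L) = 6.16 mA/V².
Assume saturation: I_D = ½ k_n V_ov² = 0.5 × 6.16 × 2.49² = 19.1 mA, giving V_DS = V_DD − I_D R_D = 11.5 − 19.1 × 0.809 = -3.92 V.
But -3.92 V < V_ov = 2.49 V, so the device is actually in triode.
In triode I_D = k_n[V_ov V_DS − ½ V_DS²] and I_D = (V_DD − V_DS)/R_D. Equating: 2.49 V_DS² − 13.4 V_DS + 11.5 = 0, giving V_DS = 1.07 V (the root below V_ov).
I_D = (11.5 − 1.07) / 0.809 = 12.9 mA.

I_D = 12.9 mA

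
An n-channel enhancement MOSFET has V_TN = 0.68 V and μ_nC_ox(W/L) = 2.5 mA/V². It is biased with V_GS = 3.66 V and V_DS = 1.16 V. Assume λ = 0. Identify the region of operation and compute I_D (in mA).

Triode; I_D = 6.96 mA

V_ov = V_GS − V_TN = 3.66 − 0.68 = 2.98 V.
Since V_DS = 1.16 V < V_ov = 2.98 V, the device is in the triode region.
I_D = k_n [V_ov · V_DS − ½ V_DS²] = 2.5 × [2.98 × 1.16 − 0.5 × 1.16²] = 6.96 mA.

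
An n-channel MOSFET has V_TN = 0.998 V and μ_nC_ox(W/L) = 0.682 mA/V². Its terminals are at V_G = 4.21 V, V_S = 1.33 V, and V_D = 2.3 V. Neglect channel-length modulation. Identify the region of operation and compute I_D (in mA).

V_GS = V_G − V_S = 4.21 − 1.33 = 2.88 V; V_DS = V_D − V_S = 2.3 − 1.33 = 0.97 V.
V_ov = V_GS − V_TN = 2.88 − 0.998 = 1.88 V.
Since V_DS = 0.97 V < V_ov = 1.88 V, the device is in the triode region.
I_D = k_n [V_ov · V_DS − ½ V_DS²] = 0.682 × [1.88 × 0.97 − 0.5 × 0.97²] = 0.924 mA.

Triode; I_D = 0.924 mA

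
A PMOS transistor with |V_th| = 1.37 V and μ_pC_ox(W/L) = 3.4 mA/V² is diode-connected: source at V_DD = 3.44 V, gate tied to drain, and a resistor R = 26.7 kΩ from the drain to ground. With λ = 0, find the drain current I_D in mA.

I_D = 0.0699 mA

With gate tied to drain, V_SG = V_SD ≥ V_SG − |V_th|, so the device is in saturation.
KCL at the drain: ½ k_p (V_SG − |V_th|)² = (V_DD − V_SG)/R.
Let x = V_SG − 1.37. Then 45.4 x² + x − 2.07 = 0, giving x = 0.203 V (positive root), so V_SG = 1.57 V.
I_D = (V_DD − V_SG)/R = (3.44 − 1.57) / 26.7 = 0.0699 mA.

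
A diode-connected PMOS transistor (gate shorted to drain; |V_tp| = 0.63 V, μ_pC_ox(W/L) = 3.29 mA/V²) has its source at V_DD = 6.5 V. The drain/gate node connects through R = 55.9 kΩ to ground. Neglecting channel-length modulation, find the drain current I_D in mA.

With gate tied to drain, V_SG = V_SD ≥ V_SG − |V_tp|, so the device is in saturation.
KCL at the drain: ½ k_p (V_SG − |V_tp|)² = (V_DD − V_SG)/R.
Let x = V_SG − 0.63. Then 92 x² + x − 5.87 = 0, giving x = 0.247 V (positive root), so V_SG = 0.877 V.
I_D = (V_DD − V_SG)/R = (6.5 − 0.877) / 55.9 = 0.101 mA.

I_D = 0.101 mA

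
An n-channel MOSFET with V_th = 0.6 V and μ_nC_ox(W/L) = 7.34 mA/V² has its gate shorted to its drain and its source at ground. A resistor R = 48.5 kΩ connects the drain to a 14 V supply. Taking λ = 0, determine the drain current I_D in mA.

I_D = 0.271 mA

With gate tied to drain, V_GS = V_DS ≥ V_GS − V_th, so the device is in saturation.
KCL at the drain: ½ k_n (V_GS − V_th)² = (V_DD − V_GS)/R.
Let x = V_GS − 0.6. Then 178 x² + x − 13.4 = 0, giving x = 0.272 V (positive root), so V_GS = 0.872 V.
I_D = (V_DD − V_GS)/R = (14 − 0.872) / 48.5 = 0.271 mA.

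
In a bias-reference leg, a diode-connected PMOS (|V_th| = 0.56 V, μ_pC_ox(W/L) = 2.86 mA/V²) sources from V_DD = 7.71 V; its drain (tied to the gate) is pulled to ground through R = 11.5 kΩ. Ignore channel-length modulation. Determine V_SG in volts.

With gate tied to drain, V_SG = V_SD ≥ V_SG − |V_th|, so the device is in saturation.
KCL at the drain: ½ k_p (V_SG − |V_th|)² = (V_DD − V_SG)/R.
Let x = V_SG − 0.56. Then 16.4 x² + x − 7.15 = 0, giving x = 0.63 V (positive root), so V_SG = 1.19 V.
I_D = (V_DD − V_SG)/R = (7.71 − 1.19) / 11.5 = 0.567 mA.

V_SG = 1.19 V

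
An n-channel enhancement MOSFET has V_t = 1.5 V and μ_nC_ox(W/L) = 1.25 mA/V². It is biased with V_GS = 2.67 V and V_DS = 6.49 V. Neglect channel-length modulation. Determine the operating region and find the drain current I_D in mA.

Saturation; I_D = 0.856 mA

V_ov = V_GS − V_t = 2.67 − 1.5 = 1.17 V.
Since V_DS = 6.49 V ≥ V_ov = 1.17 V, the device is in saturation.
I_D = ½ k_n V_ov² = 0.5 × 1.25 × 1.17² = 0.856 mA.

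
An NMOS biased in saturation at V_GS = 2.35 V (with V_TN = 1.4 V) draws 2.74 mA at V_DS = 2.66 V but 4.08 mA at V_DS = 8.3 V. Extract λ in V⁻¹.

With V_GS fixed, I_D ∝ (1 + λ V_DS) in saturation, so I_D2/I_D1 = (1 + λ V_DS2)/(1 + λ V_DS1).
4.08/2.74 = 1.489 = (1 + 8.3 λ)/(1 + 2.66 λ).
Solving: λ (I_D1 V_DS2 − I_D2 V_DS1) = I_D2 − I_D1, so λ = (4.08 − 2.74) / (2.74 × 8.3 − 4.08 × 2.66) = 1.34 / 11.9 = 0.113 V⁻¹.

λ = 0.113 V⁻¹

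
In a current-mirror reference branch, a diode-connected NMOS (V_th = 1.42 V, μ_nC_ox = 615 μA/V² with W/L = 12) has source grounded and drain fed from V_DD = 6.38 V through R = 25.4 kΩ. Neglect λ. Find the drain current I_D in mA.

With gate tied to drain, V_GS = V_DS ≥ V_GS − V_th, so the device is in saturation.
k_n = μ_nC_ox · (W/L) = 7.38 mA/V².
KCL at the drain: ½ k_n (V_GS − V_th)² = (V_DD − V_GS)/R.
Let x = V_GS − 1.42. Then 93.7 x² + x − 4.96 = 0, giving x = 0.225 V (positive root), so V_GS = 1.64 V.
I_D = (V_DD − V_GS)/R = (6.38 − 1.64) / 25.4 = 0.186 mA.

I_D = 0.186 mA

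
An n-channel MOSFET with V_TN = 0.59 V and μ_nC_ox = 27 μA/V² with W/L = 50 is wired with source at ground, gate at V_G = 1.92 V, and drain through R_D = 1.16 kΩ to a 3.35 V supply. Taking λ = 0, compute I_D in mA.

V_GS = V_G = 1.92 V, so V_ov = 1.92 − 0.59 = 1.33 V.
k_n = μ_nC_ox · (W/L) = 1.35 mA/V².
Assume saturation: I_D = ½ k_n V_ov² = 0.5 × 1.35 × 1.33² = 1.19 mA, giving V_DS = V_DD − I_D R_D = 3.35 − 1.19 × 1.16 = 1.96 V.
V_DS = 1.96 V ≥ V_ov = 1.33 V, confirming saturation.

I_D = 1.19 mA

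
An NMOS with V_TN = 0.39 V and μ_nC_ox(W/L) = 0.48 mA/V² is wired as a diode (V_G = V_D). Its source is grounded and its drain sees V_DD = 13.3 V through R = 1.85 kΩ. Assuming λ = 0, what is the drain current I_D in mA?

I_D = 4.61 mA

With gate tied to drain, V_GS = V_DS ≥ V_GS − V_TN, so the device is in saturation.
KCL at the drain: ½ k_n (V_GS − V_TN)² = (V_DD − V_GS)/R.
Let x = V_GS − 0.39. Then 0.444 x² + x − 12.91 = 0, giving x = 4.38 V (positive root), so V_GS = 4.77 V.
I_D = (V_DD − V_GS)/R = (13.3 − 4.77) / 1.85 = 4.61 mA.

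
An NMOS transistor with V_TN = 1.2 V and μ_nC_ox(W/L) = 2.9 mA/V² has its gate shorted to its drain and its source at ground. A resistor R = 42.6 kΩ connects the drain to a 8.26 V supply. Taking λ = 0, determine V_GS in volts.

V_GS = 1.53 V

With gate tied to drain, V_GS = V_DS ≥ V_GS − V_TN, so the device is in saturation.
KCL at the drain: ½ k_n (V_GS − V_TN)² = (V_DD − V_GS)/R.
Let x = V_GS − 1.2. Then 61.8 x² + x − 7.06 = 0, giving x = 0.33 V (positive root), so V_GS = 1.53 V.
I_D = (V_DD − V_GS)/R = (8.26 − 1.53) / 42.6 = 0.158 mA.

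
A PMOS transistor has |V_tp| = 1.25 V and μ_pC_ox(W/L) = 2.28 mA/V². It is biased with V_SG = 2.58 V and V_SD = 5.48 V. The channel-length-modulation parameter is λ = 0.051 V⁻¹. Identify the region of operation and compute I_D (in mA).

V_ov = V_SG − |V_tp| = 2.58 − 1.25 = 1.33 V.
Since V_SD = 5.48 V ≥ V_ov = 1.33 V, the device is in saturation.
I_D = ½ k_p V_ov² (1 + λ V_SD) = 0.5 × 2.28 × 1.33² × (1 + 0.051 × 5.48) = 2.58 mA.

Saturation; I_D = 2.58 mA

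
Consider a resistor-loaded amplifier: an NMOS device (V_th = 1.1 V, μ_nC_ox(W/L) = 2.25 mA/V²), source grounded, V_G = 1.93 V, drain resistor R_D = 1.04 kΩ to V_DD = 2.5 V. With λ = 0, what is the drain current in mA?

V_GS = V_G = 1.93 V, so V_ov = 1.93 − 1.1 = 0.83 V.
Assume saturation: I_D = ½ k_n V_ov² = 0.5 × 2.25 × 0.83² = 0.775 mA, giving V_DS = V_DD − I_D R_D = 2.5 − 0.775 × 1.04 = 1.69 V.
V_DS = 1.69 V ≥ V_ov = 0.83 V, confirming saturation.

I_D = 0.775 mA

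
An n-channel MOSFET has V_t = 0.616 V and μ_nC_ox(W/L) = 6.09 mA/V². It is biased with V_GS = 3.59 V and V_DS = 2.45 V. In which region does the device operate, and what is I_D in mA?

Triode; I_D = 26.1 mA

V_ov = V_GS − V_t = 3.59 − 0.616 = 2.97 V.
Since V_DS = 2.45 V < V_ov = 2.97 V, the device is in the triode region.
I_D = k_n [V_ov · V_DS − ½ V_DS²] = 6.09 × [2.97 × 2.45 − 0.5 × 2.45²] = 26.1 mA.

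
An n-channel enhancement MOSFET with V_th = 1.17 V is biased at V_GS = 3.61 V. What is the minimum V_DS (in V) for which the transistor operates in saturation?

The boundary between triode and saturation is V_DS = V_GS − V_th = V_ov.
V_ov = 3.61 − 1.17 = 2.44 V.

V_DS,sat = 2.44 V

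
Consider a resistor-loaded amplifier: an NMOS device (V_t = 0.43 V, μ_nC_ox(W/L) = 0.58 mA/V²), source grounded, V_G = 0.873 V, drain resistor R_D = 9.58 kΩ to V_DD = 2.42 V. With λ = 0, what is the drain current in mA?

I_D = 0.0569 mA

V_GS = V_G = 0.873 V, so V_ov = 0.873 − 0.43 = 0.443 V.
Assume saturation: I_D = ½ k_n V_ov² = 0.5 × 0.58 × 0.443² = 0.0569 mA, giving V_DS = V_DD − I_D R_D = 2.42 − 0.0569 × 9.58 = 1.87 V.
V_DS = 1.87 V ≥ V_ov = 0.443 V, confirming saturation.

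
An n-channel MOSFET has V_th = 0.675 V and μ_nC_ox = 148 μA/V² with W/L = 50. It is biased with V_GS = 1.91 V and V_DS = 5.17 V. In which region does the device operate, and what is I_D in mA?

Saturation; I_D = 5.64 mA

k_n = μ_nC_ox · (W/L) = 7.4 mA/V².
V_ov = V_GS − V_th = 1.91 − 0.675 = 1.23 V.
Since V_DS = 5.17 V ≥ V_ov = 1.23 V, the device is in saturation.
I_D = ½ k_n V_ov² = 0.5 × 7.4 × 1.23² = 5.64 mA.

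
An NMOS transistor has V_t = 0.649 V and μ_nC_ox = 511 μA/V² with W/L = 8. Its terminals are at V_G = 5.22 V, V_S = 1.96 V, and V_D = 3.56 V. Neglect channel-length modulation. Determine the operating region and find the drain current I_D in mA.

V_GS = V_G − V_S = 5.22 − 1.96 = 3.26 V; V_DS = V_D − V_S = 3.56 − 1.96 = 1.6 V.
k_n = μ_nC_ox · (W/L) = 4.088 mA/V².
V_ov = V_GS − V_t = 3.26 − 0.649 = 2.61 V.
Since V_DS = 1.6 V < V_ov = 2.61 V, the device is in the triode region.
I_D = k_n [V_ov · V_DS − ½ V_DS²] = 4.088 × [2.61 × 1.6 − 0.5 × 1.6²] = 11.8 mA.

Triode; I_D = 11.8 mA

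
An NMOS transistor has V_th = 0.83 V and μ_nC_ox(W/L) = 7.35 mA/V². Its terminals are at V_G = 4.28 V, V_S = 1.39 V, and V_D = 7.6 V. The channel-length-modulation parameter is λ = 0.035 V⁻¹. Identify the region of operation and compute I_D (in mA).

V_GS = V_G − V_S = 4.28 − 1.39 = 2.89 V; V_DS = V_D − V_S = 7.6 − 1.39 = 6.21 V.
V_ov = V_GS − V_th = 2.89 − 0.83 = 2.06 V.
Since V_DS = 6.21 V ≥ V_ov = 2.06 V, the device is in saturation.
I_D = ½ k_n V_ov² (1 + λ V_DS) = 0.5 × 7.35 × 2.06² × (1 + 0.035 × 6.21) = 19 mA.

Saturation; I_D = 19.0 mA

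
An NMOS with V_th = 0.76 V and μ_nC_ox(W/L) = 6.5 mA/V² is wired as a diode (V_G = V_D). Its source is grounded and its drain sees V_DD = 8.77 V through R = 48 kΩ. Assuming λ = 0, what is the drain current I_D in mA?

With gate tied to drain, V_GS = V_DS ≥ V_GS − V_th, so the device is in saturation.
KCL at the drain: ½ k_n (V_GS − V_th)² = (V_DD − V_GS)/R.
Let x = V_GS − 0.76. Then 156 x² + x − 8.01 = 0, giving x = 0.223 V (positive root), so V_GS = 0.983 V.
I_D = (V_DD − V_GS)/R = (8.77 − 0.983) / 48 = 0.162 mA.

I_D = 0.162 mA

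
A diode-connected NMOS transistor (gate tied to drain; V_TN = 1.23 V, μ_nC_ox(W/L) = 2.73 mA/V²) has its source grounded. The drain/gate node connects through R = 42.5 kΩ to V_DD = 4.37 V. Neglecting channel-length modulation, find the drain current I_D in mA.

I_D = 0.0686 mA

With gate tied to drain, V_GS = V_DS ≥ V_GS − V_TN, so the device is in saturation.
KCL at the drain: ½ k_n (V_GS − V_TN)² = (V_DD − V_GS)/R.
Let x = V_GS − 1.23. Then 58 x² + x − 3.14 = 0, giving x = 0.224 V (positive root), so V_GS = 1.45 V.
I_D = (V_DD − V_GS)/R = (4.37 − 1.45) / 42.5 = 0.0686 mA.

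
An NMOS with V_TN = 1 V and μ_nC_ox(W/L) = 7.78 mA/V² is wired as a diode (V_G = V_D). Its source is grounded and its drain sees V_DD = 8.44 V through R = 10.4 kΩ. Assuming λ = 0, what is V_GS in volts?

With gate tied to drain, V_GS = V_DS ≥ V_GS − V_TN, so the device is in saturation.
KCL at the drain: ½ k_n (V_GS − V_TN)² = (V_DD − V_GS)/R.
Let x = V_GS − 1. Then 40.5 x² + x − 7.44 = 0, giving x = 0.417 V (positive root), so V_GS = 1.42 V.
I_D = (V_DD − V_GS)/R = (8.44 − 1.42) / 10.4 = 0.675 mA.

V_GS = 1.42 V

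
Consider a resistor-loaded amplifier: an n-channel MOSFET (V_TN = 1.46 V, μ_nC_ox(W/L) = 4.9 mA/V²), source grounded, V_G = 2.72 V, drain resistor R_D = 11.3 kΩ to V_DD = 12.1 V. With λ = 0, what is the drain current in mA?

I_D = 1.05 mA

V_GS = V_G = 2.72 V, so V_ov = 2.72 − 1.46 = 1.26 V.
Assume saturation: I_D = ½ k_n V_ov² = 0.5 × 4.9 × 1.26² = 3.89 mA, giving V_DS = V_DD − I_D R_D = 12.1 − 3.89 × 11.3 = -31.9 V.
But -31.9 V < V_ov = 1.26 V, so the device is actually in triode.
In triode I_D = k_n[V_ov V_DS − ½ V_DS²] and I_D = (V_DD − V_DS)/R_D. Equating: 27.7 V_DS² − 70.77 V_DS + 12.1 = 0, giving V_DS = 0.184 V (the root below V_ov).
I_D = (12.1 − 0.184) / 11.3 = 1.05 mA.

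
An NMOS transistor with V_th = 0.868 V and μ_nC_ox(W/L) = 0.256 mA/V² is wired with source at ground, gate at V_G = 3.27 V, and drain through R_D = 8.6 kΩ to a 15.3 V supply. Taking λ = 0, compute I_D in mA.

I_D = 0.739 mA

V_GS = V_G = 3.27 V, so V_ov = 3.27 − 0.868 = 2.4 V.
Assume saturation: I_D = ½ k_n V_ov² = 0.5 × 0.256 × 2.4² = 0.739 mA, giving V_DS = V_DD − I_D R_D = 15.3 − 0.739 × 8.6 = 8.95 V.
V_DS = 8.95 V ≥ V_ov = 2.4 V, confirming saturation.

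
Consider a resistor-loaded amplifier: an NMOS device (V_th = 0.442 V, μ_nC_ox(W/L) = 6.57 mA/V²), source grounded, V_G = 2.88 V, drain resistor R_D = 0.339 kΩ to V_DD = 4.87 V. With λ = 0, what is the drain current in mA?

V_GS = V_G = 2.88 V, so V_ov = 2.88 − 0.442 = 2.44 V.
Assume saturation: I_D = ½ k_n V_ov² = 0.5 × 6.57 × 2.44² = 19.5 mA, giving V_DS = V_DD − I_D R_D = 4.87 − 19.5 × 0.339 = -1.75 V.
But -1.75 V < V_ov = 2.44 V, so the device is actually in triode.
In triode I_D = k_n[V_ov V_DS − ½ V_DS²] and I_D = (V_DD − V_DS)/R_D. Equating: 1.11 V_DS² − 6.43 V_DS + 4.87 = 0, giving V_DS = 0.897 V (the root below V_ov).
I_D = (4.87 − 0.897) / 0.339 = 11.7 mA.

I_D = 11.7 mA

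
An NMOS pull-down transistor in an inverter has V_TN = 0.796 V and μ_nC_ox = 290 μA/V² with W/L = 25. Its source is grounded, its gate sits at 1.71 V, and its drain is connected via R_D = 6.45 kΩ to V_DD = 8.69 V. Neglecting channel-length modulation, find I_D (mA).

I_D = 1.31 mA

V_GS = V_G = 1.71 V, so V_ov = 1.71 − 0.796 = 0.914 V.
k_n = μ_nC_ox · (W/L) = 7.25 mA/V².
Assume saturation: I_D = ½ k_n V_ov² = 0.5 × 7.25 × 0.914² = 3.03 mA, giving V_DS = V_DD − I_D R_D = 8.69 − 3.03 × 6.45 = -10.8 V.
But -10.8 V < V_ov = 0.914 V, so the device is actually in triode.
In triode I_D = k_n[V_ov V_DS − ½ V_DS²] and I_D = (V_DD − V_DS)/R_D. Equating: 23.4 V_DS² − 43.74 V_DS + 8.69 = 0, giving V_DS = 0.226 V (the root below V_ov).
I_D = (8.69 − 0.226) / 6.45 = 1.31 mA.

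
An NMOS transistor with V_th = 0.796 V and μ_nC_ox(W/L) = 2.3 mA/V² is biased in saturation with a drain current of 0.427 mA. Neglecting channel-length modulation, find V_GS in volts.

V_GS = 1.41 V

In saturation I_D = ½ k_n (V_GS − V_th)², so V_GS − V_th = √(2 I_D / k_n) = √(2 × 0.427 / 2.3) = 0.609 V.
V_GS = 0.796 + 0.609 = 1.41 V.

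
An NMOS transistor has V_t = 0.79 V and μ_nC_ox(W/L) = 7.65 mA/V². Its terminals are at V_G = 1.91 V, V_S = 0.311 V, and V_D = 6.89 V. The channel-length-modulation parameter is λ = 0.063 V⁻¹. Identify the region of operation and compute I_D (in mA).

Saturation; I_D = 3.54 mA

V_GS = V_G − V_S = 1.91 − 0.311 = 1.6 V; V_DS = V_D − V_S = 6.89 − 0.311 = 6.58 V.
V_ov = V_GS − V_t = 1.6 − 0.79 = 0.809 V.
Since V_DS = 6.58 V ≥ V_ov = 0.809 V, the device is in saturation.
I_D = ½ k_n V_ov² (1 + λ V_DS) = 0.5 × 7.65 × 0.809² × (1 + 0.063 × 6.58) = 3.54 mA.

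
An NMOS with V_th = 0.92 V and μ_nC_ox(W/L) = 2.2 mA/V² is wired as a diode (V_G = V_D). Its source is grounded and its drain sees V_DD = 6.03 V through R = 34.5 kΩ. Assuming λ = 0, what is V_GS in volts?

With gate tied to drain, V_GS = V_DS ≥ V_GS − V_th, so the device is in saturation.
KCL at the drain: ½ k_n (V_GS − V_th)² = (V_DD − V_GS)/R.
Let x = V_GS − 0.92. Then 38 x² + x − 5.11 = 0, giving x = 0.354 V (positive root), so V_GS = 1.27 V.
I_D = (V_DD − V_GS)/R = (6.03 − 1.27) / 34.5 = 0.138 mA.

V_GS = 1.27 V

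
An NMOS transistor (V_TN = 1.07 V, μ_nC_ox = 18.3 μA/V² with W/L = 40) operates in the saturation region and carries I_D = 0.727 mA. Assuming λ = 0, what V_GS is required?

k_n = μ_nC_ox · (W/L) = 0.732 mA/V².
In saturation I_D = ½ k_n (V_GS − V_TN)², so V_GS − V_TN = √(2 I_D / k_n) = √(2 × 0.727 / 0.732) = 1.41 V.
V_GS = 1.07 + 1.41 = 2.48 V.

V_GS = 2.48 V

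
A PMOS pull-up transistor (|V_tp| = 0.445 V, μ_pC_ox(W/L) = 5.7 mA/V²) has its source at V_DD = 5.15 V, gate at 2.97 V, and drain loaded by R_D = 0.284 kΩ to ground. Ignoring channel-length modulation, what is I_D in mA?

I_D = 8.58 mA

V_SG = V_DD − V_G = 5.15 − 2.97 = 2.18 V, so V_ov = 2.18 − 0.445 = 1.74 V.
Assume saturation: I_D = ½ k_p V_ov² = 0.5 × 5.7 × 1.74² = 8.58 mA, giving V_SD = V_DD − I_D R_D = 5.15 − 8.58 × 0.284 = 2.71 V.
V_SD = 2.71 V ≥ V_ov = 1.74 V, confirming saturation.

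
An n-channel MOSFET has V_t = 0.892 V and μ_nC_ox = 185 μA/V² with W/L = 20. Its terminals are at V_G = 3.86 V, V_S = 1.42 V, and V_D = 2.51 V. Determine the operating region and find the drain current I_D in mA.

Triode; I_D = 4.05 mA

V_GS = V_G − V_S = 3.86 − 1.42 = 2.44 V; V_DS = V_D − V_S = 2.51 − 1.42 = 1.09 V.
k_n = μ_nC_ox · (W/L) = 3.7 mA/V².
V_ov = V_GS − V_t = 2.44 − 0.892 = 1.55 V.
Since V_DS = 1.09 V < V_ov = 1.55 V, the device is in the triode region.
I_D = k_n [V_ov · V_DS − ½ V_DS²] = 3.7 × [1.55 × 1.09 − 0.5 × 1.09²] = 4.05 mA.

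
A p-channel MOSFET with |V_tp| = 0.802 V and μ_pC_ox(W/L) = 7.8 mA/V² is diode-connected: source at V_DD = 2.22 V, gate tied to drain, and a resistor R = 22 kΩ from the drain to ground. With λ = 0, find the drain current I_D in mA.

With gate tied to drain, V_SG = V_SD ≥ V_SG − |V_tp|, so the device is in saturation.
KCL at the drain: ½ k_p (V_SG − |V_tp|)² = (V_DD − V_SG)/R.
Let x = V_SG − 0.802. Then 85.8 x² + x − 1.418 = 0, giving x = 0.123 V (positive root), so V_SG = 0.925 V.
I_D = (V_DD − V_SG)/R = (2.22 − 0.925) / 22 = 0.0589 mA.

I_D = 0.0589 mA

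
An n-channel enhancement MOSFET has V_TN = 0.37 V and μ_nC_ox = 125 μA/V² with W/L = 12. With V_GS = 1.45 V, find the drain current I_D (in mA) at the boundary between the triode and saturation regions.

I_D = 0.875 mA

At the boundary V_DS = V_ov = V_GS − V_TN = 1.45 − 0.37 = 1.08 V.
k_n = μ_nC_ox · (W/L) = 1.5 mA/V².
I_D = ½ k_n V_ov² = 0.5 × 1.5 × 1.08² = 0.875 mA.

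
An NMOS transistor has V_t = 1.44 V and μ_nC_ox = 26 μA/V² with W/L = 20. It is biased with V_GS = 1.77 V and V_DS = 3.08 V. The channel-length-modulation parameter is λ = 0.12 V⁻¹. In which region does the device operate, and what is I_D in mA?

k_n = μ_nC_ox · (W/L) = 0.52 mA/V².
V_ov = V_GS − V_t = 1.77 − 1.44 = 0.33 V.
Since V_DS = 3.08 V ≥ V_ov = 0.33 V, the device is in saturation.
I_D = ½ k_n V_ov² (1 + λ V_DS) = 0.5 × 0.52 × 0.33² × (1 + 0.12 × 3.08) = 0.0388 mA.

Saturation; I_D = 0.0388 mA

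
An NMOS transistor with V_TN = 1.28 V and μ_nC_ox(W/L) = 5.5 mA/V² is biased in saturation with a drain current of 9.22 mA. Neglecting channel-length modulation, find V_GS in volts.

V_GS = 3.11 V

In saturation I_D = ½ k_n (V_GS − V_TN)², so V_GS − V_TN = √(2 I_D / k_n) = √(2 × 9.22 / 5.5) = 1.83 V.
V_GS = 1.28 + 1.83 = 3.11 V.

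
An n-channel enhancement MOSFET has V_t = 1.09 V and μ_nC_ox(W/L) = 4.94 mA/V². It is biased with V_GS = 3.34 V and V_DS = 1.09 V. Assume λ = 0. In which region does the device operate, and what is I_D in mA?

Triode; I_D = 9.18 mA

V_ov = V_GS − V_t = 3.34 − 1.09 = 2.25 V.
Since V_DS = 1.09 V < V_ov = 2.25 V, the device is in the triode region.
I_D = k_n [V_ov · V_DS − ½ V_DS²] = 4.94 × [2.25 × 1.09 − 0.5 × 1.09²] = 9.18 mA.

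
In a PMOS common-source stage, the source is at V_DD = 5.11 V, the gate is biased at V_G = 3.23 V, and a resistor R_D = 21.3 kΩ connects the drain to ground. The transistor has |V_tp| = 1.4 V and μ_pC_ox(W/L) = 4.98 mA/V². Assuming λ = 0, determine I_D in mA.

V_SG = V_DD − V_G = 5.11 − 3.23 = 1.88 V, so V_ov = 1.88 − 1.4 = 0.48 V.
Assume saturation: I_D = ½ k_p V_ov² = 0.5 × 4.98 × 0.48² = 0.574 mA, giving V_SD = V_DD − I_D R_D = 5.11 − 0.574 × 21.3 = -7.11 V.
But -7.11 V < V_ov = 0.48 V, so the device is actually in triode.
In triode I_D = k_p[V_ov V_SD − ½ V_SD²] and I_D = (V_DD − V_SD)/R_D. Equating: 53 V_SD² − 51.92 V_SD + 5.11 = 0, giving V_SD = 0.111 V (the root below V_ov).
I_D = (5.11 − 0.111) / 21.3 = 0.235 mA.

I_D = 0.235 mA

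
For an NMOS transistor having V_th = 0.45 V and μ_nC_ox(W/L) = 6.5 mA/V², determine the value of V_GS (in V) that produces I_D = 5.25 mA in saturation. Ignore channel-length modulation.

V_GS = 1.72 V

In saturation I_D = ½ k_n (V_GS − V_th)², so V_GS − V_th = √(2 I_D / k_n) = √(2 × 5.25 / 6.5) = 1.27 V.
V_GS = 0.45 + 1.27 = 1.72 V.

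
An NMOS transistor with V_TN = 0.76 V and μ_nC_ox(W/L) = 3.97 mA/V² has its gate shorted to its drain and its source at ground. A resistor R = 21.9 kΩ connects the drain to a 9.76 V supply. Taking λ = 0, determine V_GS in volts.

V_GS = 1.20 V

With gate tied to drain, V_GS = V_DS ≥ V_GS − V_TN, so the device is in saturation.
KCL at the drain: ½ k_n (V_GS − V_TN)² = (V_DD − V_GS)/R.
Let x = V_GS − 0.76. Then 43.5 x² + x − 9 = 0, giving x = 0.444 V (positive root), so V_GS = 1.2 V.
I_D = (V_DD − V_GS)/R = (9.76 − 1.2) / 21.9 = 0.391 mA.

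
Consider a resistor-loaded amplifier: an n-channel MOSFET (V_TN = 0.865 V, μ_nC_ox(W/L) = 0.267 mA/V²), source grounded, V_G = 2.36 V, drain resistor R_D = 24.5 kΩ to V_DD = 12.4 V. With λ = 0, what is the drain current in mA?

I_D = 0.298 mA

V_GS = V_G = 2.36 V, so V_ov = 2.36 − 0.865 = 1.49 V.
Assume saturation: I_D = ½ k_n V_ov² = 0.5 × 0.267 × 1.49² = 0.298 mA, giving V_DS = V_DD − I_D R_D = 12.4 − 0.298 × 24.5 = 5.09 V.
V_DS = 5.09 V ≥ V_ov = 1.49 V, confirming saturation.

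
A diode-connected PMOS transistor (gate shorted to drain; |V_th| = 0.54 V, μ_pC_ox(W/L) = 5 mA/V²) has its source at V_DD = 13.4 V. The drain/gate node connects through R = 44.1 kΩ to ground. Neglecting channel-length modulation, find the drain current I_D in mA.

I_D = 0.284 mA

With gate tied to drain, V_SG = V_SD ≥ V_SG − |V_th|, so the device is in saturation.
KCL at the drain: ½ k_p (V_SG − |V_th|)² = (V_DD − V_SG)/R.
Let x = V_SG − 0.54. Then 110 x² + x − 12.86 = 0, giving x = 0.337 V (positive root), so V_SG = 0.877 V.
I_D = (V_DD − V_SG)/R = (13.4 − 0.877) / 44.1 = 0.284 mA.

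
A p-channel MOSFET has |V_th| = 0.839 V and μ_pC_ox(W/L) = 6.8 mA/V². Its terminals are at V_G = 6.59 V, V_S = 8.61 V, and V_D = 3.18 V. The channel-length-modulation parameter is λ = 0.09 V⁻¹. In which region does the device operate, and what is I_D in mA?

V_SG = V_S − V_G = 8.61 − 6.59 = 2.02 V; V_SD = V_S − V_D = 8.61 − 3.18 = 5.43 V.
V_ov = V_SG − |V_th| = 2.02 − 0.839 = 1.18 V.
Since V_SD = 5.43 V ≥ V_ov = 1.18 V, the device is in saturation.
I_D = ½ k_p V_ov² (1 + λ V_SD) = 0.5 × 6.8 × 1.18² × (1 + 0.09 × 5.43) = 7.06 mA.

Saturation; I_D = 7.06 mA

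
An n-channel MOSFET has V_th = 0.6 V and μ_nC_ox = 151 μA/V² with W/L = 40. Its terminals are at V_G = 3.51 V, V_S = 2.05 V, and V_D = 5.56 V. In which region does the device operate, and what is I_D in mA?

V_GS = V_G − V_S = 3.51 − 2.05 = 1.46 V; V_DS = V_D − V_S = 5.56 − 2.05 = 3.51 V.
k_n = μ_nC_ox · (W/L) = 6.04 mA/V².
V_ov = V_GS − V_th = 1.46 − 0.6 = 0.86 V.
Since V_DS = 3.51 V ≥ V_ov = 0.86 V, the device is in saturation.
I_D = ½ k_n V_ov² = 0.5 × 6.04 × 0.86² = 2.23 mA.

Saturation; I_D = 2.23 mA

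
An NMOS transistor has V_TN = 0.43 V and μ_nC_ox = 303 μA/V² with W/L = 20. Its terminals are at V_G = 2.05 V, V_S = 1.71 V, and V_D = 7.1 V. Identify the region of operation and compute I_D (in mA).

V_GS = V_G − V_S = 2.05 − 1.71 = 0.34 V; V_DS = V_D − V_S = 7.1 − 1.71 = 5.39 V.
V_GS = 0.34 V < V_TN = 0.43 V, so the transistor is in cutoff.

Cutoff; I_D = 0 mA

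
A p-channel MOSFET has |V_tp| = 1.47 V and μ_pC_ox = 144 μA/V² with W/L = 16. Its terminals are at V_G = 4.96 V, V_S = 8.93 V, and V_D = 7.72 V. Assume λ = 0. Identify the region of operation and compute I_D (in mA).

Triode; I_D = 5.28 mA

V_SG = V_S − V_G = 8.93 − 4.96 = 3.97 V; V_SD = V_S − V_D = 8.93 − 7.72 = 1.21 V.
k_p = μ_pC_ox · (W/L) = 2.304 mA/V².
V_ov = V_SG − |V_tp| = 3.97 − 1.47 = 2.5 V.
Since V_SD = 1.21 V < V_ov = 2.5 V, the device is in the triode region.
I_D = k_p [V_ov · V_SD − ½ V_SD²] = 2.304 × [2.5 × 1.21 − 0.5 × 1.21²] = 5.28 mA.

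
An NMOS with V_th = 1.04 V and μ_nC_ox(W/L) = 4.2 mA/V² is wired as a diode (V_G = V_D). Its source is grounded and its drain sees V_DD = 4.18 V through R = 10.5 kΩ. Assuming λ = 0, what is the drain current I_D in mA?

With gate tied to drain, V_GS = V_DS ≥ V_GS − V_th, so the device is in saturation.
KCL at the drain: ½ k_n (V_GS − V_th)² = (V_DD − V_GS)/R.
Let x = V_GS − 1.04. Then 22.1 x² + x − 3.14 = 0, giving x = 0.355 V (positive root), so V_GS = 1.4 V.
I_D = (V_DD − V_GS)/R = (4.18 − 1.4) / 10.5 = 0.265 mA.

I_D = 0.265 mA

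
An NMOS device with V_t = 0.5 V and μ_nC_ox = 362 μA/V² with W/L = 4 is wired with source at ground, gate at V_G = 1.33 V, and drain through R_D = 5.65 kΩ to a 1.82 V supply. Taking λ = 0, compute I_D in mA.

I_D = 0.274 mA

V_GS = V_G = 1.33 V, so V_ov = 1.33 − 0.5 = 0.83 V.
k_n = μ_nC_ox · (W/L) = 1.448 mA/V².
Assume saturation: I_D = ½ k_n V_ov² = 0.5 × 1.448 × 0.83² = 0.499 mA, giving V_DS = V_DD − I_D R_D = 1.82 − 0.499 × 5.65 = -0.998 V.
But -0.998 V < V_ov = 0.83 V, so the device is actually in triode.
In triode I_D = k_n[V_ov V_DS − ½ V_DS²] and I_D = (V_DD − V_DS)/R_D. Equating: 4.09 V_DS² − 7.79 V_DS + 1.82 = 0, giving V_DS = 0.273 V (the root below V_ov).
I_D = (1.82 − 0.273) / 5.65 = 0.274 mA.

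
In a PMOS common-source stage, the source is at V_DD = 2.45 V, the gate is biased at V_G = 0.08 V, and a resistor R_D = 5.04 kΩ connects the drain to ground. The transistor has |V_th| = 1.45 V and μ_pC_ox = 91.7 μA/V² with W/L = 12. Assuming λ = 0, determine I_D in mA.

V_SG = V_DD − V_G = 2.45 − 0.08 = 2.37 V, so V_ov = 2.37 − 1.45 = 0.92 V.
k_p = μ_pC_ox · (W/L) = 1.1 mA/V².
Assume saturation: I_D = ½ k_p V_ov² = 0.5 × 1.1 × 0.92² = 0.466 mA, giving V_SD = V_DD − I_D R_D = 2.45 − 0.466 × 5.04 = 0.103 V.
But 0.103 V < V_ov = 0.92 V, so the device is actually in triode.
In triode I_D = k_p[V_ov V_SD − ½ V_SD²] and I_D = (V_DD − V_SD)/R_D. Equating: 2.77 V_SD² − 6.102 V_SD + 2.45 = 0, giving V_SD = 0.528 V (the root below V_ov).
I_D = (2.45 − 0.528) / 5.04 = 0.381 mA.

I_D = 0.381 mA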